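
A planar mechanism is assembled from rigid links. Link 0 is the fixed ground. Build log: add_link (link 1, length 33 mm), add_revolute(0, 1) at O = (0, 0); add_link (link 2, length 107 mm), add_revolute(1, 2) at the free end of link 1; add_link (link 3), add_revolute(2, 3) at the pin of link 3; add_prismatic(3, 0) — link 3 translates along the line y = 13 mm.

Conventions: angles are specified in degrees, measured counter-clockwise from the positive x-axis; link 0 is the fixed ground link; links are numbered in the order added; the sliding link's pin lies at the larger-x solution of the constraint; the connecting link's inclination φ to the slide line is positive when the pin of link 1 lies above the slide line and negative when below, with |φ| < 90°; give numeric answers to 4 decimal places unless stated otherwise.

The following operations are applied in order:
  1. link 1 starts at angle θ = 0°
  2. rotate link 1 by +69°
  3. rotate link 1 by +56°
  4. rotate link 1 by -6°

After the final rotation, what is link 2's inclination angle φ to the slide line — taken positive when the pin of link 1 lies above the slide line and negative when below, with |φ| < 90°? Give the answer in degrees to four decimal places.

geometry: r = 33 mm, L = 107 mm, e = 13 mm; θ starts at 0°
rotate link 1 by +69°: θ ← 0° +69° = 69°
rotate link 1 by +56°: θ ← 69° +56° = 125°
rotate link 1 by -6°: θ ← 125° -6° = 119°
h = r sin θ − e = 28.862450 − 13 = 15.862450
sin φ = h / L = 15.862450 / 107 = 0.14824720
φ = arcsin(0.14824720) = 8.525363°

8.5254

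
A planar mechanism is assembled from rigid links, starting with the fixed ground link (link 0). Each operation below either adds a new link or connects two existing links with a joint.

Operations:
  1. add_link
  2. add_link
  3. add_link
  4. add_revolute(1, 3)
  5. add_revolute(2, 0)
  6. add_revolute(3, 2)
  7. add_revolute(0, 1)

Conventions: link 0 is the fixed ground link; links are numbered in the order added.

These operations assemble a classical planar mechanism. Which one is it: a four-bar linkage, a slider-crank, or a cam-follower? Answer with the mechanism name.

links: 4 (incl. ground); joints: 4 revolute, 0 prismatic, 0 higher (cam) pair, forming one closed loop
4 links in a single 4R loop → four-bar linkage

four-bar linkage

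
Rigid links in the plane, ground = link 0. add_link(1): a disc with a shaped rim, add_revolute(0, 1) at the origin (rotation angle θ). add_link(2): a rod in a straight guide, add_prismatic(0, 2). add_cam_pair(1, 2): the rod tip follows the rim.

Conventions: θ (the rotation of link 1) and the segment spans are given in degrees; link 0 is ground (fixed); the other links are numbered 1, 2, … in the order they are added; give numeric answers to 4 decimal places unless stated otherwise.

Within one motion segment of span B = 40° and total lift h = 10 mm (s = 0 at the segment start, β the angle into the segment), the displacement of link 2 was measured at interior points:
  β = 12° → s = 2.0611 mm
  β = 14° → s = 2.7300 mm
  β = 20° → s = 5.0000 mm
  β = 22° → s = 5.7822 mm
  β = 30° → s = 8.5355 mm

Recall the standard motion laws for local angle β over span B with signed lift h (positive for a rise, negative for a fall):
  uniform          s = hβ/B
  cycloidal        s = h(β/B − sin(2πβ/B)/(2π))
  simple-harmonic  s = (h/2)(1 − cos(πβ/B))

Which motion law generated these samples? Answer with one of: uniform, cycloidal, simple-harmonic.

candidates at β/B = r: uniform s = h·r (linear in β); cycloidal s = h·(r − sin(2πr)/(2π)); simple-harmonic s = (h/2)(1 − cos(πr))
β=12°: printed 2.0611 | uniform 3.0000, cycloidal 1.4863, simple-harmonic 2.0611
β=14°: printed 2.7300 | uniform 3.5000, cycloidal 2.2124, simple-harmonic 2.7300
β=20°: printed 5.0000 | uniform 5.0000, cycloidal 5.0000, simple-harmonic 5.0000
β=22°: printed 5.7822 | uniform 5.5000, cycloidal 5.9918, simple-harmonic 5.7822
β=30°: printed 8.5355 | uniform 7.5000, cycloidal 9.0915, simple-harmonic 8.5355
only one law matches every sample → simple-harmonic

simple-harmonic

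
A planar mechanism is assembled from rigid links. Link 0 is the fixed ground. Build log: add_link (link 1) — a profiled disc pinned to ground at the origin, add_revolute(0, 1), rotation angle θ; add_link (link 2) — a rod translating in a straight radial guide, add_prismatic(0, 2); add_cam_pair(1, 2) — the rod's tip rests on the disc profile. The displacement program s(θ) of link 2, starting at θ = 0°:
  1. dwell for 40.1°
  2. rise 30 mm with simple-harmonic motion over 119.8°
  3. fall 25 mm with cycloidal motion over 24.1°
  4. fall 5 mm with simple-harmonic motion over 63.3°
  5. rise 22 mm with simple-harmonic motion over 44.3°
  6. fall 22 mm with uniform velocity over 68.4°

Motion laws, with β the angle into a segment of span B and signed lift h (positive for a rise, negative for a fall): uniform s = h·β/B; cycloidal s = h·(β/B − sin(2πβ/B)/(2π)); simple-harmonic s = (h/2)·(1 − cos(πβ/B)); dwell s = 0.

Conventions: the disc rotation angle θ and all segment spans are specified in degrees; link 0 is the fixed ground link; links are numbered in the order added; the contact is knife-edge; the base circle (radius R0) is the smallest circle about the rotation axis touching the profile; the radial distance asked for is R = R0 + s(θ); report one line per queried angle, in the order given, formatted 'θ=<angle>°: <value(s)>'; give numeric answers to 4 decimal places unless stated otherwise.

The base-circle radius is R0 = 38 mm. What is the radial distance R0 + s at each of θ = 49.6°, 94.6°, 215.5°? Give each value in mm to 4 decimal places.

seg 1 [0°–40.1°] dwell: s stays 0.0000
seg 2 [40.1°–159.9°] simple-harmonic, h=30: θ=49.6° here. β=9.5, B=119.8. 30/2·(1 − cos(π·0.0793)) = 0.4631 → s = 0.4631
seg 2 [40.1°–159.9°] simple-harmonic, h=30: θ=94.6° here. β=54.5, B=119.8. 30/2·(1 − cos(π·0.4549)) = 12.8830 → s = 12.8830
seg 2 [40.1°–159.9°] simple-harmonic, h=30: full span → s += 30 → s = 30.0000
seg 3 [159.9°–184°] cycloidal, h=-25: full span → s += -25 → s = 5.0000
seg 4 [184°–247.3°] simple-harmonic, h=-5: θ=215.5° here. β=31.5, B=63.3. -5/2·(1 − cos(π·0.4976)) = -2.4814 → s = 2.5186
θ=49.6°: R = R0 + s = 38 + 0.4631 = 38.4631
θ=94.6°: R = R0 + s = 38 + 12.8830 = 50.8830
θ=215.5°: R = R0 + s = 38 + 2.5186 = 40.5186

θ=49.6°: 38.4631
θ=94.6°: 50.8830
θ=215.5°: 40.5186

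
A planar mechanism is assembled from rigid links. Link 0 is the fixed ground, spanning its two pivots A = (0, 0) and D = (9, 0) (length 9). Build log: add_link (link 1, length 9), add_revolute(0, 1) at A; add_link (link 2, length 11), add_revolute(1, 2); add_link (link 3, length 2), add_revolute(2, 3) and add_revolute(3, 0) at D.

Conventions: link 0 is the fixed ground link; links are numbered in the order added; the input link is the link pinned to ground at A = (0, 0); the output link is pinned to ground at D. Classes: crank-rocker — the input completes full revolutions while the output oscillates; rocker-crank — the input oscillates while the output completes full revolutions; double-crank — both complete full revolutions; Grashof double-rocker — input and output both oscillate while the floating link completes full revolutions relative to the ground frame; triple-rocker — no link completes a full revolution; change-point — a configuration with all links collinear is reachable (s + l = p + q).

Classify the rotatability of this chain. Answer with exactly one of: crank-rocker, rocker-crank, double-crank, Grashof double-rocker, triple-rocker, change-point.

lengths: ground=9, input=9, coupler=11, output=2
sorted: s=2 (shortest), l=11 (longest), p+q=18
s + l = 13 vs p + q = 18
s + l < p + q (Grashof) with shortest = output link → rocker-crank

rocker-crank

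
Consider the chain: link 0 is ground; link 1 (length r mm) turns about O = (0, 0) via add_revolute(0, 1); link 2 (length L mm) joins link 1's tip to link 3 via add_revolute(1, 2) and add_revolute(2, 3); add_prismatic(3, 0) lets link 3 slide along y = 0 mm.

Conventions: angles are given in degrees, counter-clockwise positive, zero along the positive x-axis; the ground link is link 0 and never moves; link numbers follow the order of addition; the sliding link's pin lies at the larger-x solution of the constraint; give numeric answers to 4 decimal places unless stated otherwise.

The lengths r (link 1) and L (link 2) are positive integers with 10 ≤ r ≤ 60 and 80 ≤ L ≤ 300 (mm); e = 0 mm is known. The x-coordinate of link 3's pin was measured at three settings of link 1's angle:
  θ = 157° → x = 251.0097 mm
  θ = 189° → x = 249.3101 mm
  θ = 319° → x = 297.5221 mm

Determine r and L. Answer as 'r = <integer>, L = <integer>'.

constraint per measurement: (x − r cos θ)² + (r sin θ − e)² = L²
subtracting the θ₁ and θ₂ equations cancels the r² and L² terms:
r = (x₁² − x₂²) / (2[(x₁cos θ₁ + e sin θ₁) − (x₂cos θ₂ + e sin θ₂)]) = 27.9994 → r = 28
L² = (x₁ − r cos θ₁)² + (r sin θ₁ − e)² = 76728.9857 → L = 277.0000 → L = 277
check at θ₃=319°: x = 297.5221 (printed 297.5221) ✓

r = 28, L = 277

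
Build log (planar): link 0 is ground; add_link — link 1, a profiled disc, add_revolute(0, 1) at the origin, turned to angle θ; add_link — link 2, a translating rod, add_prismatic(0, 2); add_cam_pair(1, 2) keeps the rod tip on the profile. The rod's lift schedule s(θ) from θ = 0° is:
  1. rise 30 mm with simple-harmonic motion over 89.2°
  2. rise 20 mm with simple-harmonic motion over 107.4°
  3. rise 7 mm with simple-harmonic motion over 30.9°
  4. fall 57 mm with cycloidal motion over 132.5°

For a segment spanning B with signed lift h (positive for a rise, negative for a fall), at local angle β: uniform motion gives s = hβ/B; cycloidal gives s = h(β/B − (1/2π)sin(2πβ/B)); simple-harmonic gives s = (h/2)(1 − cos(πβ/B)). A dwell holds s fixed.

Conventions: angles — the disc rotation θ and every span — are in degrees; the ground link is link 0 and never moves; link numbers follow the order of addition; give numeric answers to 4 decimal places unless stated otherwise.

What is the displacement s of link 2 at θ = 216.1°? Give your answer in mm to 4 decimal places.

seg 1 [0°–89.2°] simple-harmonic, h=30: full span → s += 30 → s = 30.0000
seg 2 [89.2°–196.6°] simple-harmonic, h=20: full span → s += 20 → s = 50.0000
seg 3 [196.6°–227.5°] simple-harmonic, h=7: θ=216.1° here. β=19.5, B=30.9. 7/2·(1 − cos(π·0.6311)) = 4.9008 → s = 54.9008

54.9008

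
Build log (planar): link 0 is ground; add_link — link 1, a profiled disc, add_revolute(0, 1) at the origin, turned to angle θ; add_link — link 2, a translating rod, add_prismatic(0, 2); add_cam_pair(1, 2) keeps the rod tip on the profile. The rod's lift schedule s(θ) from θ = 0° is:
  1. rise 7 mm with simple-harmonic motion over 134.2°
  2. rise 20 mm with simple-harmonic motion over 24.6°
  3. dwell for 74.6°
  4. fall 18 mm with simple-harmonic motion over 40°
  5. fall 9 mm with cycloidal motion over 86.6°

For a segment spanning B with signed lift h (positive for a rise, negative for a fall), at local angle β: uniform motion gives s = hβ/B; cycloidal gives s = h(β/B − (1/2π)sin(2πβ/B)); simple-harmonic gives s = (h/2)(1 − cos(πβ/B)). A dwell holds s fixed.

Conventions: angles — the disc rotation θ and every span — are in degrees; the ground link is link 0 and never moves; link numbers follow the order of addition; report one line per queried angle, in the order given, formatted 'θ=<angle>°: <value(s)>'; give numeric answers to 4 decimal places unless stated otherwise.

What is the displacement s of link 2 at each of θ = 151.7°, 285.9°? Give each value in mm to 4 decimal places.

seg 1 [0°–134.2°] simple-harmonic, h=7: full span → s += 7 → s = 7.0000
seg 2 [134.2°–158.8°] simple-harmonic, h=20: θ=151.7° here. β=17.5, B=24.6. 20/2·(1 − cos(π·0.7114)) = 16.1633 → s = 23.1633
seg 2 [134.2°–158.8°] simple-harmonic, h=20: full span → s += 20 → s = 27.0000
seg 3 [158.8°–233.4°] dwell: s stays 27.0000
seg 4 [233.4°–273.4°] simple-harmonic, h=-18: full span → s += -18 → s = 9.0000
seg 5 [273.4°–360°] cycloidal, h=-9: θ=285.9° here. β=12.5, B=86.6. -9·(0.1443 − sin(2π·0.1443)/(2π)) = -0.1709 → s = 8.8291

θ=151.7°: 23.1633
θ=285.9°: 8.8291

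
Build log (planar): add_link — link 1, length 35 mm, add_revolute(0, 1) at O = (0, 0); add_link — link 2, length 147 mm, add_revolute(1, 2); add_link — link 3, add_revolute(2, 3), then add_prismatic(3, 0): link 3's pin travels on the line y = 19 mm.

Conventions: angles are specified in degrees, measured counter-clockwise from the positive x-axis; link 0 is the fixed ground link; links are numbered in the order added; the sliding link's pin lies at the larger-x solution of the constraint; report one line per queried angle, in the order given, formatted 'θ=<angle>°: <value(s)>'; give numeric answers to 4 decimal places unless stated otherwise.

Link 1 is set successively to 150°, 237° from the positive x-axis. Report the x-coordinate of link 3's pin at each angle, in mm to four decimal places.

geometry: r = 35 mm, L = 147 mm, e = 19 mm
θ=150°: crank pin P = (r cos θ, r sin θ) = (-30.310889, 17.500000)
θ=150°: h = r sin θ − e = 17.500000 − 19 = -1.500000
θ=150°: x = r cos θ + √(L² − h²) = -30.310889 + 146.992347 = 116.681458
θ=237°: crank pin P = (r cos θ, r sin θ) = (-19.062366, -29.353470)
θ=237°: h = r sin θ − e = -29.353470 − 19 = -48.353470
θ=237°: x = r cos θ + √(L² − h²) = -19.062366 + 138.819818 = 119.757452

θ=150°: 116.6815
θ=237°: 119.7575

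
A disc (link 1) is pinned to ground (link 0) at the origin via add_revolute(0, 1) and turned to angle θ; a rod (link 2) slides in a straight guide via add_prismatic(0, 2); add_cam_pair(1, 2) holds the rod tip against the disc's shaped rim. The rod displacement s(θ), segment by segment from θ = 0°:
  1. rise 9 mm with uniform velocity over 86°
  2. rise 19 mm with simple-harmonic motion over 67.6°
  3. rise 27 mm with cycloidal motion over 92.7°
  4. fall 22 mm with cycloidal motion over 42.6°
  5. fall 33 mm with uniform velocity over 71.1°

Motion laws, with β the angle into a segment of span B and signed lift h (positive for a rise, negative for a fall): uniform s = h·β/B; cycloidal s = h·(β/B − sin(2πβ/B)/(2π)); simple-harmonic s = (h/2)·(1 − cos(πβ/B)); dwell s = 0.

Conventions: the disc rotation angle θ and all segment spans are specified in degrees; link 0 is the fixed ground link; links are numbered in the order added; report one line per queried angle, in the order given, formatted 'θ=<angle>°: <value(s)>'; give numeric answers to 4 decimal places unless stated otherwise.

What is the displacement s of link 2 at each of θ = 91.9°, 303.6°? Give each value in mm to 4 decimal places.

segment 1 (0° to 86°, uniform, h = 9) is passed completely: s = 0.0000 + (9) = 9.0000
θ = 91.9° falls in segment 2 (86° to 153.6°, simple-harmonic, h = 19): β = 91.9 − 86 = 5.9°, B = 67.6°; Δs = 19/2·(1 − cos(π·0.0873)) = 0.3549; s = 9.0000 + 0.3549 = 9.3549
segment 2 (86° to 153.6°, simple-harmonic, h = 19) is passed completely: s = 9.0000 + (19) = 28.0000
segment 3 (153.6° to 246.3°, cycloidal, h = 27) is passed completely: s = 28.0000 + (27) = 55.0000
segment 4 (246.3° to 288.9°, cycloidal, h = -22) is passed completely: s = 55.0000 + (-22) = 33.0000
θ = 303.6° falls in segment 5 (288.9° to 360°, uniform, h = -33): β = 303.6 − 288.9 = 14.7°, B = 71.1°; Δs = -33·14.7/71.1 = -6.8228; s = 33.0000 − 6.8228 = 26.1772

θ=91.9°: 9.3549
θ=303.6°: 26.1772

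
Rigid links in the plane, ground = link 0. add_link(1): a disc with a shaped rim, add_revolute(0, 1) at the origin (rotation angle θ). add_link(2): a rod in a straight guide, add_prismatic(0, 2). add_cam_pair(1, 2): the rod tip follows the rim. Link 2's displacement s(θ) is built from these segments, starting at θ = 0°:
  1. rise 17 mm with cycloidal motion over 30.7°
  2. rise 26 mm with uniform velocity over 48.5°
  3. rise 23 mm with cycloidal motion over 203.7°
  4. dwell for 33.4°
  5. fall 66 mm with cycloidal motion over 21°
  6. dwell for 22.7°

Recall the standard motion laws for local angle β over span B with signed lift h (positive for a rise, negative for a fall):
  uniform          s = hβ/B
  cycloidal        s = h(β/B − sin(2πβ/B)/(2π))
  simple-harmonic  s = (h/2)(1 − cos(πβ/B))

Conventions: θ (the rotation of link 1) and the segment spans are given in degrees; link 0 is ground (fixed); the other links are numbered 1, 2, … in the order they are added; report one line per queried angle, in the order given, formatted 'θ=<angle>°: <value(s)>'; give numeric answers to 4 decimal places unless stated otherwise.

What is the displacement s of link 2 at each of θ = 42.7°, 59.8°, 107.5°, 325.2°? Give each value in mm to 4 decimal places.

segment 1 (0° to 30.7°, cycloidal, h = 17) is passed completely: s = 0.0000 + (17) = 17.0000
θ = 42.7° falls in segment 2 (30.7° to 79.2°, uniform, h = 26): β = 42.7 − 30.7 = 12°, B = 48.5°; Δs = 26·12/48.5 = 6.4330; s = 17.0000 + 6.4330 = 23.4330
θ = 59.8° falls in segment 2 (30.7° to 79.2°, uniform, h = 26): β = 59.8 − 30.7 = 29.1°, B = 48.5°; Δs = 26·29.1/48.5 = 15.6000; s = 17.0000 + 15.6000 = 32.6000
segment 2 (30.7° to 79.2°, uniform, h = 26) is passed completely: s = 17.0000 + (26) = 43.0000
θ = 107.5° falls in segment 3 (79.2° to 282.9°, cycloidal, h = 23): β = 107.5 − 79.2 = 28.3°, B = 203.7°; Δs = 23·(0.1389 − sin(2π·0.1389)/(2π)) = 0.3906; s = 43.0000 + 0.3906 = 43.3906
segment 3 (79.2° to 282.9°, cycloidal, h = 23) is passed completely: s = 43.0000 + (23) = 66.0000
segment 4 (282.9° to 316.3°, dwell): s unchanged at 66.0000
θ = 325.2° falls in segment 5 (316.3° to 337.3°, cycloidal, h = -66): β = 325.2 − 316.3 = 8.9°, B = 21°; Δs = -66·(0.4238 − sin(2π·0.4238)/(2π)) = -23.1327; s = 66.0000 − 23.1327 = 42.8673

θ=42.7°: 23.4330
θ=59.8°: 32.6000
θ=107.5°: 43.3906
θ=325.2°: 42.8673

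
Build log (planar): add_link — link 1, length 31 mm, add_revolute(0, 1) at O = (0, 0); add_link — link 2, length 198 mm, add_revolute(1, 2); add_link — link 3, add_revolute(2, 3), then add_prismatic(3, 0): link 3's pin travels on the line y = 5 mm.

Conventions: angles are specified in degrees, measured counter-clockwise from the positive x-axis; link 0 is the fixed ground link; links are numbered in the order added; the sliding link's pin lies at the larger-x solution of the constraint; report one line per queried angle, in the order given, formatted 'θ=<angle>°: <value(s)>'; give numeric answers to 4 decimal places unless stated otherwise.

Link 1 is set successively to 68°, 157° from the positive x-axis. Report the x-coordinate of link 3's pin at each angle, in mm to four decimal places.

geometry: r = 31 mm, L = 198 mm, e = 5 mm
θ=68°: crank pin P = (r cos θ, r sin θ) = (11.612804, 28.742699)
θ=68°: h = r sin θ − e = 28.742699 − 5 = 23.742699
θ=68°: x = r cos θ + √(L² − h²) = 11.612804 + 196.571321 = 208.184125
θ=157°: crank pin P = (r cos θ, r sin θ) = (-28.535650, 12.112665)
θ=157°: h = r sin θ − e = 12.112665 − 5 = 7.112665
θ=157°: x = r cos θ + √(L² − h²) = -28.535650 + 197.872206 = 169.336556

θ=68°: 208.1841
θ=157°: 169.3366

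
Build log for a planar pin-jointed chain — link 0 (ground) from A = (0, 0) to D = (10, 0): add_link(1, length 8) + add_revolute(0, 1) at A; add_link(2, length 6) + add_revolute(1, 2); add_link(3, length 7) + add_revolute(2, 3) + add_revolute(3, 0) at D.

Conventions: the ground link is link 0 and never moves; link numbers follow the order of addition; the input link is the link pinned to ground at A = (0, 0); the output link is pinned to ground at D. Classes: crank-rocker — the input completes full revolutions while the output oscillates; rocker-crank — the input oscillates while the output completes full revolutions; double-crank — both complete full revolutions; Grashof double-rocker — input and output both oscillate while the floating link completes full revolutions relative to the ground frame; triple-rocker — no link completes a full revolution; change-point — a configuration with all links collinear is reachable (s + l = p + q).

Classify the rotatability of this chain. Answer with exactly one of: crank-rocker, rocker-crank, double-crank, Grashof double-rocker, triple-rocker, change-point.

lengths: ground=10, input=8, coupler=6, output=7
sorted: s=6 (shortest), l=10 (longest), p+q=15
s + l = 16 vs p + q = 15
s + l > p + q → non-Grashof → no link fully rotates → triple-rocker

triple-rocker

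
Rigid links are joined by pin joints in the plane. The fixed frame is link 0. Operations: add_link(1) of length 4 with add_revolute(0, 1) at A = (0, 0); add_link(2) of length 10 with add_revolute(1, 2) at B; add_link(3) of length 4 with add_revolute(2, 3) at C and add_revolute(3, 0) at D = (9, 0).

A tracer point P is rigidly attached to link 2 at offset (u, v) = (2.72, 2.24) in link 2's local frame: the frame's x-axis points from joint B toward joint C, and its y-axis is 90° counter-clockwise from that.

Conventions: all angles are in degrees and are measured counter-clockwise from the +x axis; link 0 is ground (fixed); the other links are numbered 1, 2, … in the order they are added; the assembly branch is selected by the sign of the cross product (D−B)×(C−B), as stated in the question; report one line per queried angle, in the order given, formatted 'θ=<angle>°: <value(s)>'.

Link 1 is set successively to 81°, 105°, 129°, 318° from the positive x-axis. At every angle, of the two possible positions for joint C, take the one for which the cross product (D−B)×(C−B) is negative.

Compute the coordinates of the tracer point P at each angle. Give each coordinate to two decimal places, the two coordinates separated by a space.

A=(0,0), D=(9.00,0)
θ=81°: B = A + 4.00·(cos81°, sin81°) = (0.6257, 3.9508)
θ=81°: |BD| = 9.2594
θ=81°: circle(B,10.00) ∩ circle(D,4.00): a=9.1656, h=3.9989
θ=81°:   candidates: C₊=(10.6214,3.6566) cross=37.027; C₋=(7.2090,-3.5766) cross=-37.027
θ=81°:   branch - wants cross < 0 → take C=(7.2090,-3.5766) (cross=-37.027)
θ=81°: ex = (C−B)/|BC| = (0.6583,-0.7527); ey = (0.7527,0.6583)
θ=81°: P = B + 2.72·ex + 2.24·ey = (4.1025,3.3780)
θ=105°: B = A + 4.00·(cos105°, sin105°) = (-1.0353, 3.8637)
θ=105°: |BD| = 10.7534
θ=105°: circle(B,10.00) ∩ circle(D,4.00): a=9.2824, h=3.7197
θ=105°:   candidates: C₊=(8.9638,3.9998) cross=40.000; C₋=(6.2908,-2.9428) cross=-40.000
θ=105°:   branch - wants cross < 0 → take C=(6.2908,-2.9428) (cross=-40.000)
θ=105°: ex = (C−B)/|BC| = (0.7326,-0.6807); ey = (0.6807,0.7326)
θ=105°: P = B + 2.72·ex + 2.24·ey = (2.4821,3.6534)
θ=129°: B = A + 4.00·(cos129°, sin129°) = (-2.5173, 3.1086)
θ=129°: |BD| = 11.9294
θ=129°: circle(B,10.00) ∩ circle(D,4.00): a=9.4854, h=3.1665
θ=129°:   candidates: C₊=(7.4656,3.6940) cross=37.775; C₋=(5.8153,-2.4203) cross=-37.775
θ=129°:   branch - wants cross < 0 → take C=(5.8153,-2.4203) (cross=-37.775)
θ=129°: ex = (C−B)/|BC| = (0.8333,-0.5529); ey = (0.5529,0.8333)
θ=129°: P = B + 2.72·ex + 2.24·ey = (0.9876,3.4712)
θ=318°: B = A + 4.00·(cos318°, sin318°) = (2.9726, -2.6765)
θ=318°: |BD| = 6.5950
θ=318°: circle(B,10.00) ∩ circle(D,4.00): a=9.6660, h=2.5630
θ=318°:   candidates: C₊=(10.7666,3.5888) cross=16.903; C₋=(12.8469,-1.0961) cross=-16.903
θ=318°:   branch - wants cross < 0 → take C=(12.8469,-1.0961) (cross=-16.903)
θ=318°: ex = (C−B)/|BC| = (0.9874,0.1580); ey = (-0.1580,0.9874)
θ=318°: P = B + 2.72·ex + 2.24·ey = (5.3044,-0.0348)

θ=81°: 4.10 3.38
θ=105°: 2.48 3.65
θ=129°: 0.99 3.47
θ=318°: 5.30 -0.03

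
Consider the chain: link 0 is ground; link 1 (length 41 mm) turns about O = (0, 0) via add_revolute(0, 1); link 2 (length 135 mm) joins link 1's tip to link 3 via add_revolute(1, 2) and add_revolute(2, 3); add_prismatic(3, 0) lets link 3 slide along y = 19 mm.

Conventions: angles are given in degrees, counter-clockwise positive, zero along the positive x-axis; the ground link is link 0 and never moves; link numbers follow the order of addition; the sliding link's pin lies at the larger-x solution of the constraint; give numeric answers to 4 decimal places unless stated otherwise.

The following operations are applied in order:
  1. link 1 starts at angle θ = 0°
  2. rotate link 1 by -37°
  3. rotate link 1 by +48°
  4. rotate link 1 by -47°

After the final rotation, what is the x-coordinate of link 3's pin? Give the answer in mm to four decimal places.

geometry: r = 41 mm, L = 135 mm, e = 19 mm; θ starts at 0°
rotate link 1 by -37°: θ ← 0° -37° = -37°
rotate link 1 by +48°: θ ← -37° +48° = 11°
rotate link 1 by -47°: θ ← 11° -47° = -36°
crank pin P = (r cos θ, r sin θ) = (33.169697, -24.099195)
h = r sin θ − e = -24.099195 − 19 = -43.099195
x = r cos θ + √(L² − h²) = 33.169697 + 127.935372 = 161.105069

161.1051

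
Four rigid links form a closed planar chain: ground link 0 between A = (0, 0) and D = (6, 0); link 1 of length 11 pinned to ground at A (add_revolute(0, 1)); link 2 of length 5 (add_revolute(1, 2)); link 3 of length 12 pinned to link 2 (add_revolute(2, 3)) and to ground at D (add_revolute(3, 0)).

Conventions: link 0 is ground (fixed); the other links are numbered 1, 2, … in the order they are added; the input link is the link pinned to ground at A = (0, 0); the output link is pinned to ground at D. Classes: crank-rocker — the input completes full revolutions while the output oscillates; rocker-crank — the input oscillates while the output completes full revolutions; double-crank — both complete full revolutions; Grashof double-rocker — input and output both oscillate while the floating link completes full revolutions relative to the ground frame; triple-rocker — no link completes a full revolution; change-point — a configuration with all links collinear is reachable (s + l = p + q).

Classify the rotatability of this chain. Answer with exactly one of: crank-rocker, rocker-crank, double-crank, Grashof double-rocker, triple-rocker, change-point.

lengths: ground=6, input=11, coupler=5, output=12
sorted: s=5 (shortest), l=12 (longest), p+q=17
s + l = 17 vs p + q = 17
s + l = p + q → change-point (collinear configuration reachable)

change-point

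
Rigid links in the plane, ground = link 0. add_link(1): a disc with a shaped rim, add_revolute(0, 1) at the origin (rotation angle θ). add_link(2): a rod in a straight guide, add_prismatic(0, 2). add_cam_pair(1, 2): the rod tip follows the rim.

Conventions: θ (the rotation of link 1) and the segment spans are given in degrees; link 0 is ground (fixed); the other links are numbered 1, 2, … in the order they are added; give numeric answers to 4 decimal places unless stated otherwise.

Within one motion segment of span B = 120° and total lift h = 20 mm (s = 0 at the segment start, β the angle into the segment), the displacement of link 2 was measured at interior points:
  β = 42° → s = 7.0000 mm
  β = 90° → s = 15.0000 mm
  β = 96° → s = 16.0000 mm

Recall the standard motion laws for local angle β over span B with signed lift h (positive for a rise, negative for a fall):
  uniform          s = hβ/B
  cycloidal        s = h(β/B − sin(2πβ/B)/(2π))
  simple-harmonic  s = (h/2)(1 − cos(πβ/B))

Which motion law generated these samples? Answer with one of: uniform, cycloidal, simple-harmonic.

candidates at β/B = r: uniform s = h·r (linear in β); cycloidal s = h·(r − sin(2πr)/(2π)); simple-harmonic s = (h/2)(1 − cos(πr))
β=42°: printed 7.0000 | uniform 7.0000, cycloidal 4.4248, simple-harmonic 5.4601
β=90°: printed 15.0000 | uniform 15.0000, cycloidal 18.1831, simple-harmonic 17.0711
β=96°: printed 16.0000 | uniform 16.0000, cycloidal 19.0273, simple-harmonic 18.0902
only one law matches every sample → uniform

uniform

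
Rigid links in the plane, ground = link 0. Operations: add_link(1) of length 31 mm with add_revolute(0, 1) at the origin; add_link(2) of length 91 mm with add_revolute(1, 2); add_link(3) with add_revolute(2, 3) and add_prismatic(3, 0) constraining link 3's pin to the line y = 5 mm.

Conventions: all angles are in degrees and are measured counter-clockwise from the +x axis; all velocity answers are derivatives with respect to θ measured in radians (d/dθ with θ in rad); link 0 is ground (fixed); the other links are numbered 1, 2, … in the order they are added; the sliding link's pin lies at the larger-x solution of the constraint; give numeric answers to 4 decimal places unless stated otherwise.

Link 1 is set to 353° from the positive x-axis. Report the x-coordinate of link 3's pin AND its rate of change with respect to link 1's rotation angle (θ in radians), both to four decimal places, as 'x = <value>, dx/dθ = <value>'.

geometry: r = 31 mm, L = 91 mm, e = 5 mm
crank pin P = (r cos θ, r sin θ) = (30.768931, -3.777950)
h = r sin θ − e = -3.777950 − 5 = -8.777950
x = r cos θ + √(L² − h²) = 30.768931 + 90.575646 = 121.344576
dx/dθ = −r sin θ − h·r cos θ/√(L² − h²) (θ in radians; h = -8.777950) = 6.759856

x = 121.3446, dx/dθ = 6.7599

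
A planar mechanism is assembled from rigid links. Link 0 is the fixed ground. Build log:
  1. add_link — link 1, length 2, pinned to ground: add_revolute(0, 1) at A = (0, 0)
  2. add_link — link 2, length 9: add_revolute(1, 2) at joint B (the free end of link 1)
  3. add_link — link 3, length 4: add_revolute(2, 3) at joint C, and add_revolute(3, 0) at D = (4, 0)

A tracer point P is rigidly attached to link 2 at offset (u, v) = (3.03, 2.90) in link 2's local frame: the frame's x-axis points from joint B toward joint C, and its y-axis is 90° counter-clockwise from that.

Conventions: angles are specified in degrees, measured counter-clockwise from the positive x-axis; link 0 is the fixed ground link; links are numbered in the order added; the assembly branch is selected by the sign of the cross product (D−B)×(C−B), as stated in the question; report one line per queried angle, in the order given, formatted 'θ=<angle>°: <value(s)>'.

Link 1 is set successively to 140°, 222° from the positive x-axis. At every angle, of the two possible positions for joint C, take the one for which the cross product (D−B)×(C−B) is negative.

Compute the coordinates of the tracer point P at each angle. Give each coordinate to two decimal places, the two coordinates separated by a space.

A=(0,0), D=(4.00,0)
θ=140°: B = A + 2.00·(cos140°, sin140°) = (-1.5321, 1.2856)
θ=140°: |BD| = 5.6795
θ=140°: circle(B,9.00) ∩ circle(D,4.00): a=8.5621, h=2.7732
θ=140°:   candidates: C₊=(7.4355,2.0487) cross=15.750; C₋=(6.1800,-3.3537) cross=-15.750
θ=140°:   branch - wants cross < 0 → take C=(6.1800,-3.3537) (cross=-15.750)
θ=140°: ex = (C−B)/|BC| = (0.8569,-0.5155); ey = (0.5155,0.8569)
θ=140°: P = B + 3.03·ex + 2.90·ey = (2.5592,2.2087)
θ=222°: B = A + 2.00·(cos222°, sin222°) = (-1.4863, -1.3383)
θ=222°: |BD| = 5.6472
θ=222°: circle(B,9.00) ∩ circle(D,4.00): a=8.5787, h=2.7214
θ=222°:   candidates: C₊=(6.2031,3.3386) cross=15.368; C₋=(7.4930,-1.9492) cross=-15.368
θ=222°:   branch - wants cross < 0 → take C=(7.4930,-1.9492) (cross=-15.368)
θ=222°: ex = (C−B)/|BC| = (0.9977,-0.0679); ey = (0.0679,0.9977)
θ=222°: P = B + 3.03·ex + 2.90·ey = (1.7336,1.3494)

θ=140°: 2.56 2.21
θ=222°: 1.73 1.35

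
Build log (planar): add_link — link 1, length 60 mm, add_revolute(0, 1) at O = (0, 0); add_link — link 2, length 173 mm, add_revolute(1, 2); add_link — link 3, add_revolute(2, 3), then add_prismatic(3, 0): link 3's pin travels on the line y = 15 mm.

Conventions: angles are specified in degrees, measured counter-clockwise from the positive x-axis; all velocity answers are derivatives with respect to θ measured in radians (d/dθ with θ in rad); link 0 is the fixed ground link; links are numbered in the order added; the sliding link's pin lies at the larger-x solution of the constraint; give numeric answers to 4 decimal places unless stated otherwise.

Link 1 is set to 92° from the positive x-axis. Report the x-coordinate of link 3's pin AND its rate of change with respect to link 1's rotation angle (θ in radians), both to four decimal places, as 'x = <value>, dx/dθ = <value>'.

geometry: r = 60 mm, L = 173 mm, e = 15 mm
crank pin P = (r cos θ, r sin θ) = (-2.093970, 59.963450)
h = r sin θ − e = 59.963450 − 15 = 44.963450
x = r cos θ + √(L² − h²) = -2.093970 + 167.054746 = 164.960776
dx/dθ = −r sin θ − h·r cos θ/√(L² − h²) (θ in radians; h = 44.963450) = -59.399849

x = 164.9608, dx/dθ = -59.3998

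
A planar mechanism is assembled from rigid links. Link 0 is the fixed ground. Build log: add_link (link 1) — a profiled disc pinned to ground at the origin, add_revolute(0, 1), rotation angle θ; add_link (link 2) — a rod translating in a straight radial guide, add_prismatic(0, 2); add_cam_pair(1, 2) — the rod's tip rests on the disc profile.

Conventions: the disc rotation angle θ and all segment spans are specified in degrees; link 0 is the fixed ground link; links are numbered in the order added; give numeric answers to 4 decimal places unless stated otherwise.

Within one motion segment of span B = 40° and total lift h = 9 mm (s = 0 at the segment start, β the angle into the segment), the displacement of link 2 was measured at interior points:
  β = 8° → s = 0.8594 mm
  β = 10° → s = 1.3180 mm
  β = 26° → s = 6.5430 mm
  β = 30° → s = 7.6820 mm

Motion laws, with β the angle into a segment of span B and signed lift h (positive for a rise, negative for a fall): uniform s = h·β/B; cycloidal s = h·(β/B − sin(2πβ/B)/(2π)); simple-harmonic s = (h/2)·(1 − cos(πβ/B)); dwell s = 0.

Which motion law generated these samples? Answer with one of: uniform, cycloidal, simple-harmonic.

candidates at β/B = r: uniform s = h·r (linear in β); cycloidal s = h·(r − sin(2πr)/(2π)); simple-harmonic s = (h/2)(1 − cos(πr))
β=8°: printed 0.8594 | uniform 1.8000, cycloidal 0.4377, simple-harmonic 0.8594
β=10°: printed 1.3180 | uniform 2.2500, cycloidal 0.8176, simple-harmonic 1.3180
β=26°: printed 6.5430 | uniform 5.8500, cycloidal 7.0088, simple-harmonic 6.5430
β=30°: printed 7.6820 | uniform 6.7500, cycloidal 8.1824, simple-harmonic 7.6820
only one law matches every sample → simple-harmonic

simple-harmonic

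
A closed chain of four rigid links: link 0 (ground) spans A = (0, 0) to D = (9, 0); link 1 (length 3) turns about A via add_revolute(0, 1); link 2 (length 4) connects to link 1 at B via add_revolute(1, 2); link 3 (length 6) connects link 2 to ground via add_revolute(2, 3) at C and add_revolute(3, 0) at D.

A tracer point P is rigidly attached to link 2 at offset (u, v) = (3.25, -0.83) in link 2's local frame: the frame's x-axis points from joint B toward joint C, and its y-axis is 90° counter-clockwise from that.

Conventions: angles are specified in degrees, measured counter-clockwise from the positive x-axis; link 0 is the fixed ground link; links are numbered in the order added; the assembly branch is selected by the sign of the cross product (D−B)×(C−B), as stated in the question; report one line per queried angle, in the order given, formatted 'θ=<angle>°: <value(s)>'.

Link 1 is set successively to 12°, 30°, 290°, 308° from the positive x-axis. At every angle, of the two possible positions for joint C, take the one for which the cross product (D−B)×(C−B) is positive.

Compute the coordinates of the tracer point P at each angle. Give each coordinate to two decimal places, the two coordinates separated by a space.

A=(0,0), D=(9.00,0)
θ=12°: B = A + 3.00·(cos12°, sin12°) = (2.9344, 0.6237)
θ=12°: |BD| = 6.0975
θ=12°: circle(B,4.00) ∩ circle(D,6.00): a=1.4088, h=3.7437
θ=12°:   candidates: C₊=(4.7188,4.2037) cross=22.827; C₋=(3.9529,-3.2444) cross=-22.827
θ=12°:   branch + wants cross > 0 → take C=(4.7188,4.2037) (cross=22.827)
θ=12°: ex = (C−B)/|BC| = (0.4461,0.8950); ey = (-0.8950,0.4461)
θ=12°: P = B + 3.25·ex + -0.83·ey = (5.1271,3.1622)
θ=30°: B = A + 3.00·(cos30°, sin30°) = (2.5981, 1.5000)
θ=30°: |BD| = 6.5753
θ=30°: circle(B,4.00) ∩ circle(D,6.00): a=1.7668, h=3.5886
θ=30°:   candidates: C₊=(5.1370,4.5910) cross=23.596; C₋=(3.4996,-2.3971) cross=-23.596
θ=30°:   branch + wants cross > 0 → take C=(5.1370,4.5910) (cross=23.596)
θ=30°: ex = (C−B)/|BC| = (0.6347,0.7727); ey = (-0.7727,0.6347)
θ=30°: P = B + 3.25·ex + -0.83·ey = (5.3023,3.4846)
θ=290°: B = A + 3.00·(cos290°, sin290°) = (1.0261, -2.8191)
θ=290°: |BD| = 8.4576
θ=290°: circle(B,4.00) ∩ circle(D,6.00): a=3.0464, h=2.5922
θ=290°:   candidates: C₊=(3.0343,0.6403) cross=21.923; C₋=(4.7623,-4.2476) cross=-21.923
θ=290°:   branch + wants cross > 0 → take C=(3.0343,0.6403) (cross=21.923)
θ=290°: ex = (C−B)/|BC| = (0.5021,0.8648); ey = (-0.8648,0.5021)
θ=290°: P = B + 3.25·ex + -0.83·ey = (3.3755,-0.4251)
θ=308°: B = A + 3.00·(cos308°, sin308°) = (1.8470, -2.3640)
θ=308°: |BD| = 7.5335
θ=308°: circle(B,4.00) ∩ circle(D,6.00): a=2.4394, h=3.1701
θ=308°:   candidates: C₊=(3.1684,1.4114) cross=23.882; C₋=(5.1579,-4.6085) cross=-23.882
θ=308°:   branch + wants cross > 0 → take C=(3.1684,1.4114) (cross=23.882)
θ=308°: ex = (C−B)/|BC| = (0.3303,0.9439); ey = (-0.9439,0.3303)
θ=308°: P = B + 3.25·ex + -0.83·ey = (3.7040,0.4293)

θ=12°: 5.13 3.16
θ=30°: 5.30 3.48
θ=290°: 3.38 -0.43
θ=308°: 3.70 0.43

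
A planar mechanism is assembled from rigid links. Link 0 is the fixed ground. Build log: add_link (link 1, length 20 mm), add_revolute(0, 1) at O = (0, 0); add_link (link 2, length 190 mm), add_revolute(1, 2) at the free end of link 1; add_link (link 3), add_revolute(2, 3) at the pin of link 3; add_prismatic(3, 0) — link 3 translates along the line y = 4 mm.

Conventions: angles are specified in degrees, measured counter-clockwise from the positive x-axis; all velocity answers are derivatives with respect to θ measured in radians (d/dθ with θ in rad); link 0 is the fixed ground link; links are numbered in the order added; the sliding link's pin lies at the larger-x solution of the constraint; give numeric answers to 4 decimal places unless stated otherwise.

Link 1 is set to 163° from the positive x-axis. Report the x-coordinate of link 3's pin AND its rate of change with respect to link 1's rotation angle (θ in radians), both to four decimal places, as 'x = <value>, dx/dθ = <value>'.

geometry: r = 20 mm, L = 190 mm, e = 4 mm
crank pin P = (r cos θ, r sin θ) = (-19.126095, 5.847434)
h = r sin θ − e = 5.847434 − 4 = 1.847434
x = r cos θ + √(L² − h²) = -19.126095 + 189.991018 = 170.864923
dx/dθ = −r sin θ − h·r cos θ/√(L² − h²) (θ in radians; h = 1.847434) = -5.661456

x = 170.8649, dx/dθ = -5.6615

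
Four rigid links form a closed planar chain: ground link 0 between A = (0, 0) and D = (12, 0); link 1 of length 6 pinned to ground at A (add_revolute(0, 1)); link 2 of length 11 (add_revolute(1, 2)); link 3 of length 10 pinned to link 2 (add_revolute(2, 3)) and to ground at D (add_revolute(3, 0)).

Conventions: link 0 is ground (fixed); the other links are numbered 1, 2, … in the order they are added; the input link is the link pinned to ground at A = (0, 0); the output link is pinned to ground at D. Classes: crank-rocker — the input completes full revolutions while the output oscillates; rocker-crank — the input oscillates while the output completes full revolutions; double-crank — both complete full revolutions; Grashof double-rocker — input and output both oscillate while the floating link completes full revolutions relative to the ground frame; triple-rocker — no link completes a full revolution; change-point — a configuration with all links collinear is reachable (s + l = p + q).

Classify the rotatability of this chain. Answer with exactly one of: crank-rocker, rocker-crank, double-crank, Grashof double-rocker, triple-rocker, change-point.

lengths: ground=12, input=6, coupler=11, output=10
sorted: s=6 (shortest), l=12 (longest), p+q=21
s + l = 18 vs p + q = 21
s + l < p + q (Grashof) with shortest = input link → crank-rocker

crank-rocker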